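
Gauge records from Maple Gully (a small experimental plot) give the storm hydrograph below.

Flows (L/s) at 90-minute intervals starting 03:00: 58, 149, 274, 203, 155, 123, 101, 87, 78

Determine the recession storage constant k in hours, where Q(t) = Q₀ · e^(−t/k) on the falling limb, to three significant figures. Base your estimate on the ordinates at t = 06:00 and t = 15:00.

On the falling limb, Q drops from 274 to 78 L/s between t = 06:00 and t = 15:00 (Δt = 9 h).
k = −Δt / ln(Q₂/Q₁) = −9 / ln(78/274) = 7.16 h.

k ≈ 7.16 h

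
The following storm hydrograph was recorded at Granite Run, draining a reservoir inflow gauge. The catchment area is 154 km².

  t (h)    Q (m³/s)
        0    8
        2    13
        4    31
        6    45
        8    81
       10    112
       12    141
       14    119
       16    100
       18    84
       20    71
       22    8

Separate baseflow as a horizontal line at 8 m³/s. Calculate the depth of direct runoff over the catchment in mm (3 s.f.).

d ≈ 33.5 mm

Direct runoff: 0.0, 5.0, 23.0, 37.0, 73.0, 104.0, 133.0, 111.0, 92.0, 76.0, 63.0, 0.0 m³/s; ΣQ_DR = 717.0 m³/s.
V = ΣQ_DR · Δt = 717.0 × 7200 s = 5.162 × 10^6 m³.
Over A = 154 km², depth = V / A = 33.5 mm.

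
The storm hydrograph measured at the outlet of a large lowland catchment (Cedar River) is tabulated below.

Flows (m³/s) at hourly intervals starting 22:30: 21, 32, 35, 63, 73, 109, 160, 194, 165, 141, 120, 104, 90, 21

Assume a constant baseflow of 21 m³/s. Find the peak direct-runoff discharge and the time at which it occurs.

Q_p = 173.0 m³/s at t = 05:30

Subtracting baseflow gives direct-runoff ordinates: 0.0, 11.0, 14.0, 42.0, 52.0, 88.0, 139.0, 173.0, 144.0, 120.0, 99.0, 83.0, 69.0, 0.0 m³/s.
The maximum is 173.0 m³/s, occurring at the reading for t = 05:30.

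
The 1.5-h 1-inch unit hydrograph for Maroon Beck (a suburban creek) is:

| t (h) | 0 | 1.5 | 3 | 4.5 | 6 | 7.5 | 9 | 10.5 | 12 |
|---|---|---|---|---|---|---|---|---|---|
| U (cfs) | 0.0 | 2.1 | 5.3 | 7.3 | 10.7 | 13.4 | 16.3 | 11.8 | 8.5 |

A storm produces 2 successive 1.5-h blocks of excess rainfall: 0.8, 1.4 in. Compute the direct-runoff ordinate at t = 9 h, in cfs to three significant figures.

Q ≈ 31.8 cfs

By discrete convolution, Q_j = Σ (P_i / 1 in) · U_{j−i}.
At t = 9 h (j=6): Q = (0.8/1)·16.3 + (1.4/1)·13.4 = 31.8 cfs.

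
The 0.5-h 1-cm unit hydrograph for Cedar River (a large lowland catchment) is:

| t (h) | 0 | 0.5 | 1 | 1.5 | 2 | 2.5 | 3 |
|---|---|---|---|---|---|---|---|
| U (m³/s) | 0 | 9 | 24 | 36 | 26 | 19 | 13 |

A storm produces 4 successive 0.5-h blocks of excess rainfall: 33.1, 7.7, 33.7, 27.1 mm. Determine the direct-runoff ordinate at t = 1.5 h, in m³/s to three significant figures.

By discrete convolution, Q_j = Σ (P_i / 10 mm) · U_{j−i}.
At t = 1.5 h (j=3): Q = (33.1/10)·36 + (7.7/10)·24 + (33.7/10)·9 + (27.1/10)·0 = 168 m³/s.

Q ≈ 168 m³/s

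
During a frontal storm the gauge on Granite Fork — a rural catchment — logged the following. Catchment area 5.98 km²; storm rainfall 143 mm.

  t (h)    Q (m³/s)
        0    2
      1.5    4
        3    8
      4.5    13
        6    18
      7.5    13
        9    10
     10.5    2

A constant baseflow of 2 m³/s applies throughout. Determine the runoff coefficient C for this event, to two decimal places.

ΣQ_DR = 54.00 m³/s; V = ΣQ_DR·Δt = 2.916 × 10^5 m³.
Runoff depth d = V / A = 48.76 mm.
C = d / P = 48.76 / 143 = 0.34.

C ≈ 0.34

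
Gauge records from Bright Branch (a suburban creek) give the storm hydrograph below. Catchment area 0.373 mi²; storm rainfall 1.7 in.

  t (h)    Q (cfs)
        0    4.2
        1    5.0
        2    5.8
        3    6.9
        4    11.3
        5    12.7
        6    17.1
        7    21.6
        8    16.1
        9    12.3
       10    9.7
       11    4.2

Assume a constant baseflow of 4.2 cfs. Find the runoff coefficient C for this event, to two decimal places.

C ≈ 0.19

ΣQ_DR = 76.50 cfs; V = ΣQ_DR·Δt = 2.754 × 10^5 ft³.
Runoff depth d = V / A = 0.3178 in.
C = d / P = 0.3178 / 1.7 = 0.19.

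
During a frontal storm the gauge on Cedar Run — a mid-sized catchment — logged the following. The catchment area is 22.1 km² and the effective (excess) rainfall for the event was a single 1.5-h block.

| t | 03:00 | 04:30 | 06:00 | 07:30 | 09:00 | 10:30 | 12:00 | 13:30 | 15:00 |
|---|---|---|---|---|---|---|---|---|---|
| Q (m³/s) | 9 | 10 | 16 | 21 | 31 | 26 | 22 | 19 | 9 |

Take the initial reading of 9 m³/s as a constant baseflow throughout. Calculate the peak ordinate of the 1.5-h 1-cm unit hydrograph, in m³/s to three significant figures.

U_p ≈ 11.0 m³/s

Direct runoff: 0.0, 1.0, 7.0, 12.0, 22.0, 17.0, 13.0, 10.0, 0.0 m³/s; ΣQ_DR = 82.00 m³/s, peak = 22.0 m³/s.
Runoff depth d = ΣQ_DR·Δt / A = 82.00 × 5400 / (22.1 km²) = 20.04 mm.
The 1-cm UH is the DRH scaled by (10 mm)/d, so U_p = 22.0 × 10/20.04 = 11.0 m³/s.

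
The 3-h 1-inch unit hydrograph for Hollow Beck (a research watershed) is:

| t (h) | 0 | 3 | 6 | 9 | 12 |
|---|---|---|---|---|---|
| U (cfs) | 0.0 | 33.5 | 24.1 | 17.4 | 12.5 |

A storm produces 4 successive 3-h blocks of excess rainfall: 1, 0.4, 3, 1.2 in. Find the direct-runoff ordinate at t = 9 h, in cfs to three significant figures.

By discrete convolution, Q_j = Σ (P_i / 1 in) · U_{j−i}.
At t = 9 h (j=3): Q = (1/1)·17.4 + (0.4/1)·24.1 + (3/1)·33.5 + (1.2/1)·0.0 = 128 cfs.

Q ≈ 128 cfs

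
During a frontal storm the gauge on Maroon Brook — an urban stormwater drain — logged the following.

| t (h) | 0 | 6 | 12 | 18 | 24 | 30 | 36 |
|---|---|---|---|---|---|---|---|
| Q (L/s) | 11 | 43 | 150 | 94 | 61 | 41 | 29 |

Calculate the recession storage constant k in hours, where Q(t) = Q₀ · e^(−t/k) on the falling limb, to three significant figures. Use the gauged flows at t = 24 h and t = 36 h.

k ≈ 16.1 h

On the falling limb, Q drops from 61 to 29 L/s between t = 24 h and t = 36 h (Δt = 12 h).
k = −Δt / ln(Q₂/Q₁) = −12 / ln(29/61) = 16.1 h.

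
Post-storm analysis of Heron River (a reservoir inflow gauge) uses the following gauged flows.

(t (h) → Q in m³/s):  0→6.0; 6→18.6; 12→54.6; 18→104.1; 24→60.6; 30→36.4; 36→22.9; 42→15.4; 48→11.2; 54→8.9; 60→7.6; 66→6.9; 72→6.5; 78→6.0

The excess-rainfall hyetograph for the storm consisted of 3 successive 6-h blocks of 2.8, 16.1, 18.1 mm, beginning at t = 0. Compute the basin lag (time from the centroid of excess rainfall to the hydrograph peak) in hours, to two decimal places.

Centroid of excess rainfall: t_c = Σ P_i·t̄_i / ΣP_i = 11.4811 h (block centres at 3, 9, 15 h).
Hydrograph peak occurs at t = 18 h, so basin lag t_L = 18 − 11.4811 = 6.52 h.

t_L ≈ 6.52 h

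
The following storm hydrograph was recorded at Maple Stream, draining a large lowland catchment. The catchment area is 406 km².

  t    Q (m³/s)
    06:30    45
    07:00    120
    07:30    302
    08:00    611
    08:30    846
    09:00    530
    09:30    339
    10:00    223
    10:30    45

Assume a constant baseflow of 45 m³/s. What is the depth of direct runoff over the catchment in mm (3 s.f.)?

Direct runoff: 0.0, 75.0, 257.0, 566.0, 801.0, 485.0, 294.0, 178.0, 0.0 m³/s; ΣQ_DR = 2656 m³/s.
V = ΣQ_DR · Δt = 2656 × 1800 s = 4.781 × 10^6 m³.
Over A = 406 km², depth = V / A = 11.8 mm.

d ≈ 11.8 mm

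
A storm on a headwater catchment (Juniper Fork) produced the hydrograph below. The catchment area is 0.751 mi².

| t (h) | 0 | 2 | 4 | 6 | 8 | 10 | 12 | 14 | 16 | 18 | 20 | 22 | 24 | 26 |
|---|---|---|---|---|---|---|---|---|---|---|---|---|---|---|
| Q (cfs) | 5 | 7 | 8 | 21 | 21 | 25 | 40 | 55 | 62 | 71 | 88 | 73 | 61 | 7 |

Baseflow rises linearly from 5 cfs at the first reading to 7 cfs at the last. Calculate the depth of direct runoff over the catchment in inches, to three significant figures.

Direct runoff: 0.00, 1.85, 2.69, 15.54, 15.38, 19.23, 34.08, 48.92, 55.77, 64.62, 81.46, 66.31, 54.15, 0.00 cfs; ΣQ_DR = 460.0 cfs.
V = ΣQ_DR · Δt = 460.0 × 7200 s = 3.312 × 10^6 ft³.
Over A = 0.751 mi², depth = V / A = 1.90 in.

d ≈ 1.90 in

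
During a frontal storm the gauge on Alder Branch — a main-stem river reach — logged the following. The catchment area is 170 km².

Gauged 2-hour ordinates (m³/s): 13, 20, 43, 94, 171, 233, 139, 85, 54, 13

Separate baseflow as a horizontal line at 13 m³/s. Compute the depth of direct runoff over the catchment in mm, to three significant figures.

Direct runoff: 0.0, 7.0, 30.0, 81.0, 158.0, 220.0, 126.0, 72.0, 41.0, 0.0 m³/s; ΣQ_DR = 735.0 m³/s.
V = ΣQ_DR · Δt = 735.0 × 7200 s = 5.292 × 10^6 m³.
Over A = 170 km², depth = V / A = 31.1 mm.

d ≈ 31.1 mm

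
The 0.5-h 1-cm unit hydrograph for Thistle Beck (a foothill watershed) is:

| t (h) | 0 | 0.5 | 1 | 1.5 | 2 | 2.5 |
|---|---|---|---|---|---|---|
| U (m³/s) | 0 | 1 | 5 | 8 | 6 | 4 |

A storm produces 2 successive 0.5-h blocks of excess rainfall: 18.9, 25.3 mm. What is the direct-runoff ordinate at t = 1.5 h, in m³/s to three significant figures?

Q ≈ 27.8 m³/s

By discrete convolution, Q_j = Σ (P_i / 10 mm) · U_{j−i}.
At t = 1.5 h (j=3): Q = (18.9/10)·8 + (25.3/10)·5 = 27.8 m³/s.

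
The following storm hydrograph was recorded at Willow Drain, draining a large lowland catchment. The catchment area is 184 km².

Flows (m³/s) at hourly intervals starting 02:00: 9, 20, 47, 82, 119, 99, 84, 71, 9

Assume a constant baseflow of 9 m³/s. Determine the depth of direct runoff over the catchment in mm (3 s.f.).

d ≈ 8.98 mm

Direct runoff: 0.0, 11.0, 38.0, 73.0, 110.0, 90.0, 75.0, 62.0, 0.0 m³/s; ΣQ_DR = 459.0 m³/s.
V = ΣQ_DR · Δt = 459.0 × 3600 s = 1.652 × 10^6 m³.
Over A = 184 km², depth = V / A = 8.98 mm.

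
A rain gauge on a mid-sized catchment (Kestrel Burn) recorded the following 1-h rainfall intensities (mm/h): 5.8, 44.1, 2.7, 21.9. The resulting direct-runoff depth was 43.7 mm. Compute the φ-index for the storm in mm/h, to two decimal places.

φ ≈ 11.15 mm/h

Only the 2 blocks with intensity above φ contribute runoff: 44.1, 21.9 mm/h.
Σ(I−φ)·Δt = d  ⇒  (44.1+21.9 − 2φ)·1 = 43.7
φ = (66.00 − 43.7/1) / 2 = 11.15 mm/h.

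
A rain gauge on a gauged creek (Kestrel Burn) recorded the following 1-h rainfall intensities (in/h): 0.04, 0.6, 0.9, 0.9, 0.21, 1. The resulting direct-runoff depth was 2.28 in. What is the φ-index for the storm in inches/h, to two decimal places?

Only the 4 blocks with intensity above φ contribute runoff: 0.6, 0.9, 0.9, 1 in/h.
Σ(I−φ)·Δt = d  ⇒  (0.6+0.9+0.9+1 − 4φ)·1 = 2.28
φ = (3.400 − 2.28/1) / 4 = 0.28 in/h.

φ ≈ 0.28 in/h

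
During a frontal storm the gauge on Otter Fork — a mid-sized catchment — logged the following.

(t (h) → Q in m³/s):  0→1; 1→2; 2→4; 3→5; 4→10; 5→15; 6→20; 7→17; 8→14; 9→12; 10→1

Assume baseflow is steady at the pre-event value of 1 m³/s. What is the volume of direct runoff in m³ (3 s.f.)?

V ≈ 3.24 × 10^5 m³

Direct-runoff ordinates (Q − Q_b): 0.0, 1.0, 3.0, 4.0, 9.0, 14.0, 19.0, 16.0, 13.0, 11.0, 0.0 m³/s.
ΣQ_DR = 90.00 m³/s.
With Δt = 1 h = 3600 s, V = ΣQ_DR · Δt = 90.00 × 3600 = 3.24 × 10^5 m³.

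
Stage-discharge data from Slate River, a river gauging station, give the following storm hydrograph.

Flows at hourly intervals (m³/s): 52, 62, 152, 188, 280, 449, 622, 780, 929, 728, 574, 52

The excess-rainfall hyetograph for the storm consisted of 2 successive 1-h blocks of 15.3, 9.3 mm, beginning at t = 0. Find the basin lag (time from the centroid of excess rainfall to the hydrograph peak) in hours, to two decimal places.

t_L ≈ 7.12 h

Centroid of excess rainfall: t_c = Σ P_i·t̄_i / ΣP_i = 0.8780 h (block centres at 0.5, 1.5 h).
Hydrograph peak occurs at t = 8 h, so basin lag t_L = 8 − 0.8780 = 7.12 h.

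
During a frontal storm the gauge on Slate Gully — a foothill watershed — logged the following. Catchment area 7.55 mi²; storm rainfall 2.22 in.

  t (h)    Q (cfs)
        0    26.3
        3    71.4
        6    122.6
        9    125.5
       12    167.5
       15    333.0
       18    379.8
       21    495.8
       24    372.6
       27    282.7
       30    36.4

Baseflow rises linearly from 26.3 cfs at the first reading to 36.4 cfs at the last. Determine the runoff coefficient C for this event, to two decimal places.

C ≈ 0.57

ΣQ_DR = 2069 cfs; V = ΣQ_DR·Δt = 2.234 × 10^7 ft³.
Runoff depth d = V / A = 1.274 in.
C = d / P = 1.274 / 2.22 = 0.57.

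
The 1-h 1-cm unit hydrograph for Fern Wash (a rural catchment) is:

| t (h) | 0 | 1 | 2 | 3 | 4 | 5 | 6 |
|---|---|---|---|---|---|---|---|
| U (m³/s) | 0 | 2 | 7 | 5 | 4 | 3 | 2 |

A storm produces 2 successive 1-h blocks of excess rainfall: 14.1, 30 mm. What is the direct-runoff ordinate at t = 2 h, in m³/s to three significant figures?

By discrete convolution, Q_j = Σ (P_i / 10 mm) · U_{j−i}.
At t = 2 h (j=2): Q = (14.1/10)·7 + (30/10)·2 = 15.9 m³/s.

Q ≈ 15.9 m³/s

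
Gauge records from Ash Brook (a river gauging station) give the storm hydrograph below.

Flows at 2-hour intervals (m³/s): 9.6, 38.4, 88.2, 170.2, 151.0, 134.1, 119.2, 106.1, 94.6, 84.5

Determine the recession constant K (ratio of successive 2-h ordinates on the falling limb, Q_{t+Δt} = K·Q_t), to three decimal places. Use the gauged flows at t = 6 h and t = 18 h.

Using the recession-limb readings at t = 6 h and t = 18 h: Q falls from 170.2 to 84.5 m³/s over 6 intervals.
K = (Q₂/Q₁)^(1/6) = (84.5/170.2)^(1/6) = 0.890.

K ≈ 0.890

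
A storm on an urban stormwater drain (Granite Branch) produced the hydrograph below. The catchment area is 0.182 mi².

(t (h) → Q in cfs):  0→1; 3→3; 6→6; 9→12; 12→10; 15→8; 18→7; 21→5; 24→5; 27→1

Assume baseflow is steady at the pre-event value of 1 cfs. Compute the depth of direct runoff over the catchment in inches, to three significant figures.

Direct runoff: 0.0, 2.0, 5.0, 11.0, 9.0, 7.0, 6.0, 4.0, 4.0, 0.0 cfs; ΣQ_DR = 48.00 cfs.
V = ΣQ_DR · Δt = 48.00 × 10800 s = 5.184 × 10^5 ft³.
Over A = 0.182 mi², depth = V / A = 1.23 in.

d ≈ 1.23 in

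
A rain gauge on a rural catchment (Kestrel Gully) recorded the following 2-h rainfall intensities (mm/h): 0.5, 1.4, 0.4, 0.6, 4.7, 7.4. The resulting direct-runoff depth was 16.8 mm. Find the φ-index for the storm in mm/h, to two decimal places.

Only the 2 blocks with intensity above φ contribute runoff: 4.7, 7.4 mm/h.
Σ(I−φ)·Δt = d  ⇒  (4.7+7.4 − 2φ)·2 = 16.8
φ = (12.10 − 16.8/2) / 2 = 1.85 mm/h.

φ ≈ 1.85 mm/h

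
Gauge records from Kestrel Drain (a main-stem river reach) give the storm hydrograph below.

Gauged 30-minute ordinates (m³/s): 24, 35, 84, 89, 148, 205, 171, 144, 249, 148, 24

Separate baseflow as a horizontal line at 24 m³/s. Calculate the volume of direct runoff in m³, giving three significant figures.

Direct-runoff ordinates (Q − Q_b): 0.0, 11.0, 60.0, 65.0, 124.0, 181.0, 147.0, 120.0, 225.0, 124.0, 0.0 m³/s.
ΣQ_DR = 1057 m³/s.
With Δt = 0.5 h = 1800 s, V = ΣQ_DR · Δt = 1057 × 1800 = 1.90 × 10^6 m³.

V ≈ 1.90 × 10^6 m³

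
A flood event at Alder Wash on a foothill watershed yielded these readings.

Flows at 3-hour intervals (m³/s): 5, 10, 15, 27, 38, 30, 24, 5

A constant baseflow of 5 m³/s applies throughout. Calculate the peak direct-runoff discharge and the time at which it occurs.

Q_p = 33.0 m³/s at t = 12 h

Subtracting baseflow gives direct-runoff ordinates: 0.0, 5.0, 10.0, 22.0, 33.0, 25.0, 19.0, 0.0 m³/s.
The maximum is 33.0 m³/s, occurring at the reading for t = 12 h.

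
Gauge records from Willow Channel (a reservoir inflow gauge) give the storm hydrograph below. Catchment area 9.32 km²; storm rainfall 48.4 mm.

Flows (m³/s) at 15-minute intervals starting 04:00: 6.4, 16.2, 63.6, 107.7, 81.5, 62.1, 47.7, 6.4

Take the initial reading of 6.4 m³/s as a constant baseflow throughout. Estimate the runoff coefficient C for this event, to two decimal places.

C ≈ 0.68

ΣQ_DR = 340.4 m³/s; V = ΣQ_DR·Δt = 3.064 × 10^5 m³.
Runoff depth d = V / A = 32.87 mm.
C = d / P = 32.87 / 48.4 = 0.68.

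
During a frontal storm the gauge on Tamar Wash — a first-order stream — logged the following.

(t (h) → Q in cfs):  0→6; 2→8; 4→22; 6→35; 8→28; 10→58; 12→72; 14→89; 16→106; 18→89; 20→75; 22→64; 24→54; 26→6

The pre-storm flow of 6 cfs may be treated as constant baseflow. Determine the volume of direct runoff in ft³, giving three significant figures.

Direct-runoff ordinates (Q − Q_b): 0.0, 2.0, 16.0, 29.0, 22.0, 52.0, 66.0, 83.0, 100.0, 83.0, 69.0, 58.0, 48.0, 0.0 cfs.
ΣQ_DR = 628.0 cfs.
With Δt = 2 h = 7200 s, V = ΣQ_DR · Δt = 628.0 × 7200 = 4.52 × 10^6 ft³.

V ≈ 4.52 × 10^6 ft³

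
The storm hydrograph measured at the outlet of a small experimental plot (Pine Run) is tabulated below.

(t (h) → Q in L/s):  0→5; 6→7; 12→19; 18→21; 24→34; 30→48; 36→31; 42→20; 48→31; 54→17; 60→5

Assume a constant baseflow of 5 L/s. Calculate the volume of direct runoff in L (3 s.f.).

V ≈ 3.95 × 10^6 L

Direct-runoff ordinates (Q − Q_b): 0.0, 2.0, 14.0, 16.0, 29.0, 43.0, 26.0, 15.0, 26.0, 12.0, 0.0 L/s.
ΣQ_DR = 183.0 L/s.
With Δt = 6 h = 21600 s, V = ΣQ_DR · Δt = 183.0 × 21600 = 3.95 × 10^6 L.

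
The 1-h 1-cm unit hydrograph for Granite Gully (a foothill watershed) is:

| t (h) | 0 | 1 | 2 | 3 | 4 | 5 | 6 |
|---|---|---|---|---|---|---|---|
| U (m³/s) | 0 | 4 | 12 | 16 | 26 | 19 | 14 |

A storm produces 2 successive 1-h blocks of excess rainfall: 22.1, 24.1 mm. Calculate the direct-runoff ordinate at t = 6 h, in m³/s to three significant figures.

Q ≈ 76.7 m³/s

By discrete convolution, Q_j = Σ (P_i / 10 mm) · U_{j−i}.
At t = 6 h (j=6): Q = (22.1/10)·14 + (24.1/10)·19 = 76.7 m³/s.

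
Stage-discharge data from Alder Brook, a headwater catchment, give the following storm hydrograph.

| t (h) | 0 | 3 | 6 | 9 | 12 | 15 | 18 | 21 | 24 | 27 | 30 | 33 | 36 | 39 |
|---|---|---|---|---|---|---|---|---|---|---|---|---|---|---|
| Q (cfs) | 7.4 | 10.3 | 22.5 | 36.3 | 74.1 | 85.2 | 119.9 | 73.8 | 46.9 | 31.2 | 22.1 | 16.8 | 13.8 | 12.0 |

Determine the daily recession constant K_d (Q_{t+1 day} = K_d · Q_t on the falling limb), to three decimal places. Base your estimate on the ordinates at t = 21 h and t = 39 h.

K_d ≈ 0.089

Between t = 21 h and t = 39 h the flow falls from 73.8 to 12.0 cfs over 6×3 h = 18 h.
Per-interval ratio K = (12.0/73.8)^(1/6) = 0.7388; K_d = K^(24/3) = 0.089.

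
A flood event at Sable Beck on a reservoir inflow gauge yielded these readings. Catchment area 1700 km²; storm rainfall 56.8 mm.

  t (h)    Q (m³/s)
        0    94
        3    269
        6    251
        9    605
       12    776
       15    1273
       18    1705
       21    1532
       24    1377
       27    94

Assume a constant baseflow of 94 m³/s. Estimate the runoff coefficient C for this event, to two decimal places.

C ≈ 0.79

ΣQ_DR = 7036 m³/s; V = ΣQ_DR·Δt = 7.599 × 10^7 m³.
Runoff depth d = V / A = 44.70 mm.
C = d / P = 44.70 / 56.8 = 0.79.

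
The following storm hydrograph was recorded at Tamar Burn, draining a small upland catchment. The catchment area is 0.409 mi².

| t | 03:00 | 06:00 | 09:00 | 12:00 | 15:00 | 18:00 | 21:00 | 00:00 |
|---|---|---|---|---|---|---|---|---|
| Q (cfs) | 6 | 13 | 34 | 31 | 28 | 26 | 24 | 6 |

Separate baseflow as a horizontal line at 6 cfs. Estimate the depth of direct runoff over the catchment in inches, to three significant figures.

d ≈ 1.36 in

Direct runoff: 0.0, 7.0, 28.0, 25.0, 22.0, 20.0, 18.0, 0.0 cfs; ΣQ_DR = 120.0 cfs.
V = ΣQ_DR · Δt = 120.0 × 10800 s = 1.296 × 10^6 ft³.
Over A = 0.409 mi², depth = V / A = 1.36 in.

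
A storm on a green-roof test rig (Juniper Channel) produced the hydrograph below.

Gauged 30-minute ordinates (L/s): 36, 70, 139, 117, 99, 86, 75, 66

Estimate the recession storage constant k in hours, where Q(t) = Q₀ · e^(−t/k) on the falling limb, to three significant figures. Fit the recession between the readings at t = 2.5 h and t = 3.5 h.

k ≈ 3.78 h

On the falling limb, Q drops from 86 to 66 L/s between t = 2.5 h and t = 3.5 h (Δt = 1 h).
k = −Δt / ln(Q₂/Q₁) = −1 / ln(66/86) = 3.78 h.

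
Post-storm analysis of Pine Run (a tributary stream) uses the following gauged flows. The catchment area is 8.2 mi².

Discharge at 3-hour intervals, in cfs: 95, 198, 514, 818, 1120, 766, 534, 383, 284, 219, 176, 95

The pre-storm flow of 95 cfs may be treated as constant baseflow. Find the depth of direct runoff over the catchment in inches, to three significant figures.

d ≈ 2.30 in

Direct runoff: 0.0, 103.0, 419.0, 723.0, 1025.0, 671.0, 439.0, 288.0, 189.0, 124.0, 81.0, 0.0 cfs; ΣQ_DR = 4062 cfs.
V = ΣQ_DR · Δt = 4062 × 10800 s = 4.387 × 10^7 ft³.
Over A = 8.2 mi², depth = V / A = 2.30 in.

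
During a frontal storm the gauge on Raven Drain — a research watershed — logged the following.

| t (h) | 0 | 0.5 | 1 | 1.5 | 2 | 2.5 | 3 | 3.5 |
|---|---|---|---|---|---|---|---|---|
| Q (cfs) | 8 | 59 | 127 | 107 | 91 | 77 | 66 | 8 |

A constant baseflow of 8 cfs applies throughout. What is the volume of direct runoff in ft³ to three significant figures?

V ≈ 8.62 × 10^5 ft³

Direct-runoff ordinates (Q − Q_b): 0.0, 51.0, 119.0, 99.0, 83.0, 69.0, 58.0, 0.0 cfs.
ΣQ_DR = 479.0 cfs.
With Δt = 0.5 h = 1800 s, V = ΣQ_DR · Δt = 479.0 × 1800 = 8.62 × 10^5 ft³.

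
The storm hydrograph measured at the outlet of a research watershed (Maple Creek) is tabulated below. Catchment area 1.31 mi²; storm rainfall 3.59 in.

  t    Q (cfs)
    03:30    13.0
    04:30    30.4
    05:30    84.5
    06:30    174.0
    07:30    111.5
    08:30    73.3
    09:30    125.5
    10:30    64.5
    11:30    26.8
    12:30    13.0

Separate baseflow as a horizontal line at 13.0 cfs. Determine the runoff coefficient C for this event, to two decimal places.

ΣQ_DR = 586.5 cfs; V = ΣQ_DR·Δt = 2.111 × 10^6 ft³.
Runoff depth d = V / A = 0.6938 in.
C = d / P = 0.6938 / 3.59 = 0.19.

C ≈ 0.19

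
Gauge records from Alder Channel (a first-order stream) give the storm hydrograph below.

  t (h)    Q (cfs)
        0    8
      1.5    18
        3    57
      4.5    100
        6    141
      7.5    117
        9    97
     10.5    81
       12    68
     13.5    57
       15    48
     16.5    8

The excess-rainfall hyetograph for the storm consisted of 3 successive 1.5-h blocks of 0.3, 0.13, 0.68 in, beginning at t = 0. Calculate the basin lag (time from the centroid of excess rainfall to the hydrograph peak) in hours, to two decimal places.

Centroid of excess rainfall: t_c = Σ P_i·t̄_i / ΣP_i = 2.7635 h (block centres at 0.75, 2.25, 3.75 h).
Hydrograph peak occurs at t = 6 h, so basin lag t_L = 6 − 2.7635 = 3.24 h.

t_L ≈ 3.24 h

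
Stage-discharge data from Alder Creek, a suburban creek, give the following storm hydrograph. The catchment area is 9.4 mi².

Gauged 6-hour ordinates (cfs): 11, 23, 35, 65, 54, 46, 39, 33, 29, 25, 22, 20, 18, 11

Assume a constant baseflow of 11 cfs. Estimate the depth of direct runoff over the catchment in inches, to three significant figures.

d ≈ 0.274 in

Direct runoff: 0.0, 12.0, 24.0, 54.0, 43.0, 35.0, 28.0, 22.0, 18.0, 14.0, 11.0, 9.0, 7.0, 0.0 cfs; ΣQ_DR = 277.0 cfs.
V = ΣQ_DR · Δt = 277.0 × 21600 s = 5.983 × 10^6 ft³.
Over A = 9.4 mi², depth = V / A = 0.274 in.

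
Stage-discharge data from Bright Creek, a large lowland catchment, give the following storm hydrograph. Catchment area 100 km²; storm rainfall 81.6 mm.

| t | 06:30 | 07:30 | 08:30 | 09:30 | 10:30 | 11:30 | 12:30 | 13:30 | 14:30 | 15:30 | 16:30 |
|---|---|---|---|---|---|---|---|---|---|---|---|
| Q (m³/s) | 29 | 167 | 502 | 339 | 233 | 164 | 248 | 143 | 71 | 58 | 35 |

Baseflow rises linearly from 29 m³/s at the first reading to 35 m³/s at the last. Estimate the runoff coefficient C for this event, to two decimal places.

ΣQ_DR = 1637 m³/s; V = ΣQ_DR·Δt = 5.893 × 10^6 m³.
Runoff depth d = V / A = 58.93 mm.
C = d / P = 58.93 / 81.6 = 0.72.

C ≈ 0.72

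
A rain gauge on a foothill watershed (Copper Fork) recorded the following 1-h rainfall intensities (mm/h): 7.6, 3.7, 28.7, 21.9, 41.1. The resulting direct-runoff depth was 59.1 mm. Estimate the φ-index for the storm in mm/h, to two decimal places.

φ ≈ 10.87 mm/h

Only the 3 blocks with intensity above φ contribute runoff: 28.7, 21.9, 41.1 mm/h.
Σ(I−φ)·Δt = d  ⇒  (28.7+21.9+41.1 − 3φ)·1 = 59.1
φ = (91.70 − 59.1/1) / 3 = 10.87 mm/h.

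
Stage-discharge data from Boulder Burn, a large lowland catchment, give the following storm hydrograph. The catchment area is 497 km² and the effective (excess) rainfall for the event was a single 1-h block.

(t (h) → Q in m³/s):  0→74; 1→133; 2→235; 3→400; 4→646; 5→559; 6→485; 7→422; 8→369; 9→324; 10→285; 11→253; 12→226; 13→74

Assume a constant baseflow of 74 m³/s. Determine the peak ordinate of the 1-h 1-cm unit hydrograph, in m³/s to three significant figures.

U_p ≈ 229 m³/s

Direct runoff: 0.0, 59.0, 161.0, 326.0, 572.0, 485.0, 411.0, 348.0, 295.0, 250.0, 211.0, 179.0, 152.0, 0.0 m³/s; ΣQ_DR = 3449 m³/s, peak = 572.0 m³/s.
Runoff depth d = ΣQ_DR·Δt / A = 3449 × 3600 / (497 km²) = 24.98 mm.
The 1-cm UH is the DRH scaled by (10 mm)/d, so U_p = 572.0 × 10/24.98 = 229 m³/s.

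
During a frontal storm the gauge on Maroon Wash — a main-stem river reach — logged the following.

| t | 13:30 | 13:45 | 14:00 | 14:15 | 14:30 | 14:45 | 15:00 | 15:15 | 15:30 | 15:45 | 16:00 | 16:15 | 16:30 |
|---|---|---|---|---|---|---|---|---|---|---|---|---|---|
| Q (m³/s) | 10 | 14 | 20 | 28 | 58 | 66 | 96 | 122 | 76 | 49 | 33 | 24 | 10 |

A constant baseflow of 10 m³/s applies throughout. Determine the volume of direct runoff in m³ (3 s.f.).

V ≈ 4.28 × 10^5 m³

Direct-runoff ordinates (Q − Q_b): 0.0, 4.0, 10.0, 18.0, 48.0, 56.0, 86.0, 112.0, 66.0, 39.0, 23.0, 14.0, 0.0 m³/s.
ΣQ_DR = 476.0 m³/s.
With Δt = 0.25 h = 900 s, V = ΣQ_DR · Δt = 476.0 × 900 = 4.28 × 10^5 m³.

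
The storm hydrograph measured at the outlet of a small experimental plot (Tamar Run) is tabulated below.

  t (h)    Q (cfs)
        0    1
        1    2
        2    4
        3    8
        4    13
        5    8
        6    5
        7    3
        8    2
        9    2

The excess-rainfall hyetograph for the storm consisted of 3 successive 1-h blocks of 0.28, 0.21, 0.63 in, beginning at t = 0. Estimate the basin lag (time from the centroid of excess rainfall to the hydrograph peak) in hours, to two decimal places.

Centroid of excess rainfall: t_c = Σ P_i·t̄_i / ΣP_i = 1.8125 h (block centres at 0.5, 1.5, 2.5 h).
Hydrograph peak occurs at t = 4 h, so basin lag t_L = 4 − 1.8125 = 2.19 h.

t_L ≈ 2.19 h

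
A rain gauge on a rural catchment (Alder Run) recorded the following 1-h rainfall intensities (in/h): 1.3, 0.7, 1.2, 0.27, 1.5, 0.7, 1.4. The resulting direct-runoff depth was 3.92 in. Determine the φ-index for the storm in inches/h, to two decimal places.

φ ≈ 0.48 in/h

Only the 6 blocks with intensity above φ contribute runoff: 1.3, 0.7, 1.2, 1.5, 0.7, 1.4 in/h.
Σ(I−φ)·Δt = d  ⇒  (1.3+0.7+1.2+1.5+0.7+1.4 − 6φ)·1 = 3.92
φ = (6.800 − 3.92/1) / 6 = 0.48 in/h.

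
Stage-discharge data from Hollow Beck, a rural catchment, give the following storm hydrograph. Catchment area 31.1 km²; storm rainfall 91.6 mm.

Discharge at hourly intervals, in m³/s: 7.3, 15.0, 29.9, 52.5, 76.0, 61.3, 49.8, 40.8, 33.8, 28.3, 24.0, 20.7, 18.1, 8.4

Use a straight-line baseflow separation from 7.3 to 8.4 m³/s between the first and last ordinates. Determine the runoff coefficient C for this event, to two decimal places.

ΣQ_DR = 356.0 m³/s; V = ΣQ_DR·Δt = 1.282 × 10^6 m³.
Runoff depth d = V / A = 41.21 mm.
C = d / P = 41.21 / 91.6 = 0.45.

C ≈ 0.45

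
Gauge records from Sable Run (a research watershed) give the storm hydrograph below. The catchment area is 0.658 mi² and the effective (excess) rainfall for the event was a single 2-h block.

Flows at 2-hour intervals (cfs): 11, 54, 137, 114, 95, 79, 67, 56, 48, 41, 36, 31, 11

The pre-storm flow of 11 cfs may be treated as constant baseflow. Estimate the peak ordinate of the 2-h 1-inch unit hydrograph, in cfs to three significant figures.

U_p ≈ 42.0 cfs

Direct runoff: 0.0, 43.0, 126.0, 103.0, 84.0, 68.0, 56.0, 45.0, 37.0, 30.0, 25.0, 20.0, 0.0 cfs; ΣQ_DR = 637.0 cfs, peak = 126.0 cfs.
Runoff depth d = ΣQ_DR·Δt / A = 637.0 × 7200 / (0.658 mi²) = 3.000 in.
The 1-inch UH is the DRH scaled by (1 in)/d, so U_p = 126.0 × 1/3.000 = 42.0 cfs.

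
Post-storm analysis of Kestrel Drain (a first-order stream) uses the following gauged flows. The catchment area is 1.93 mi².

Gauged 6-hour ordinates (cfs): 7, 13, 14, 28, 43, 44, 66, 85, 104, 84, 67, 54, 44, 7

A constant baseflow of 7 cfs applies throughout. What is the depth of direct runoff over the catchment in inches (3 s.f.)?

Direct runoff: 0.0, 6.0, 7.0, 21.0, 36.0, 37.0, 59.0, 78.0, 97.0, 77.0, 60.0, 47.0, 37.0, 0.0 cfs; ΣQ_DR = 562.0 cfs.
V = ΣQ_DR · Δt = 562.0 × 21600 s = 1.214 × 10^7 ft³.
Over A = 1.93 mi², depth = V / A = 2.71 in.

d ≈ 2.71 in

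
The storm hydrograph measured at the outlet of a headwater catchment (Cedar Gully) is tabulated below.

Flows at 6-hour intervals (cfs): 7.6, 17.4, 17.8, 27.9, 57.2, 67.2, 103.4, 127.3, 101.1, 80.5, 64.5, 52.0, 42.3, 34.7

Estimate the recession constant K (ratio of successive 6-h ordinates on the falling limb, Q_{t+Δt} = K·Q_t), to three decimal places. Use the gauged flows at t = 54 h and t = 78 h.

Using the recession-limb readings at t = 54 h and t = 78 h: Q falls from 80.5 to 34.7 cfs over 4 intervals.
K = (Q₂/Q₁)^(1/4) = (34.7/80.5)^(1/4) = 0.810.

K ≈ 0.810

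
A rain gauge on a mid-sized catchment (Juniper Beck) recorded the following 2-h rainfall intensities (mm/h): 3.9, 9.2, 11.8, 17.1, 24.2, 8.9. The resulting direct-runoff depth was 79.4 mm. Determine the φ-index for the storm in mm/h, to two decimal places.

φ ≈ 6.30 mm/h

Only the 5 blocks with intensity above φ contribute runoff: 9.2, 11.8, 17.1, 24.2, 8.9 mm/h.
Σ(I−φ)·Δt = d  ⇒  (9.2+11.8+17.1+24.2+8.9 − 5φ)·2 = 79.4
φ = (71.20 − 79.4/2) / 5 = 6.30 mm/h.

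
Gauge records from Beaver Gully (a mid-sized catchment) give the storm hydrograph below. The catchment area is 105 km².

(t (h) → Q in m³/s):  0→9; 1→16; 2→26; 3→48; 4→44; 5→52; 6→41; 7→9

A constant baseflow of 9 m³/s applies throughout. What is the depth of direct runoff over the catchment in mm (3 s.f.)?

Direct runoff: 0.0, 7.0, 17.0, 39.0, 35.0, 43.0, 32.0, 0.0 m³/s; ΣQ_DR = 173.0 m³/s.
V = ΣQ_DR · Δt = 173.0 × 3600 s = 6.228 × 10^5 m³.
Over A = 105 km², depth = V / A = 5.93 mm.

d ≈ 5.93 mm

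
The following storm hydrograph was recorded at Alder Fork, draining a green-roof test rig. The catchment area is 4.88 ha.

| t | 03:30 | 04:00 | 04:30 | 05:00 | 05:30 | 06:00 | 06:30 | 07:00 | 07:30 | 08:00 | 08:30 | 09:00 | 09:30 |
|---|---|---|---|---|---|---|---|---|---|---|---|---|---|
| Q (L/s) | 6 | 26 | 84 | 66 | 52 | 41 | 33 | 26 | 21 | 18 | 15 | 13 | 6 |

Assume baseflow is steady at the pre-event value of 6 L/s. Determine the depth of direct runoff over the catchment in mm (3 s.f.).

d ≈ 12.1 mm

Direct runoff: 0.0, 20.0, 78.0, 60.0, 46.0, 35.0, 27.0, 20.0, 15.0, 12.0, 9.0, 7.0, 0.0 L/s; ΣQ_DR = 329.0 L/s.
V = ΣQ_DR · Δt = 329.0 × 1800 s = 5.922 × 10^5 L.
Over A = 4.88 ha, depth = V / A = 12.1 mm.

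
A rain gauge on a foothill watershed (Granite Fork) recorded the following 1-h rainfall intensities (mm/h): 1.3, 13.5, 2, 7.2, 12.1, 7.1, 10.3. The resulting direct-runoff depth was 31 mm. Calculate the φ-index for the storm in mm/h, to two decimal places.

Only the 5 blocks with intensity above φ contribute runoff: 13.5, 7.2, 12.1, 7.1, 10.3 mm/h.
Σ(I−φ)·Δt = d  ⇒  (13.5+7.2+12.1+7.1+10.3 − 5φ)·1 = 31
φ = (50.20 − 31/1) / 5 = 3.84 mm/h.

φ ≈ 3.84 mm/h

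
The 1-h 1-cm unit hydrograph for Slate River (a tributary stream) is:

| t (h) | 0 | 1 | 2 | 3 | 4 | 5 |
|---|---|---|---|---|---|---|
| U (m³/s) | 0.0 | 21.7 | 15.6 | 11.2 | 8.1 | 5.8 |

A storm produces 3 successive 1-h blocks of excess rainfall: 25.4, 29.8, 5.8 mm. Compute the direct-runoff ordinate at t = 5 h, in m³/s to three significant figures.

By discrete convolution, Q_j = Σ (P_i / 10 mm) · U_{j−i}.
At t = 5 h (j=5): Q = (25.4/10)·5.8 + (29.8/10)·8.1 + (5.8/10)·11.2 = 45.4 m³/s.

Q ≈ 45.4 m³/s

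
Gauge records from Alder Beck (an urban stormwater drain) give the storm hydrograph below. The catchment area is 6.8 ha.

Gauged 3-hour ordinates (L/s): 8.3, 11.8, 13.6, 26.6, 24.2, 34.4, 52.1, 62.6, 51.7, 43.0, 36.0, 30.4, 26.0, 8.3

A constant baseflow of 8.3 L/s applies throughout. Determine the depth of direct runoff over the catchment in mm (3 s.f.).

Direct runoff: 0.0, 3.5, 5.3, 18.3, 15.9, 26.1, 43.8, 54.3, 43.4, 34.7, 27.7, 22.1, 17.7, 0.0 L/s; ΣQ_DR = 312.8 L/s.
V = ΣQ_DR · Δt = 312.8 × 10800 s = 3.378 × 10^6 L.
Over A = 6.8 ha, depth = V / A = 49.7 mm.

d ≈ 49.7 mm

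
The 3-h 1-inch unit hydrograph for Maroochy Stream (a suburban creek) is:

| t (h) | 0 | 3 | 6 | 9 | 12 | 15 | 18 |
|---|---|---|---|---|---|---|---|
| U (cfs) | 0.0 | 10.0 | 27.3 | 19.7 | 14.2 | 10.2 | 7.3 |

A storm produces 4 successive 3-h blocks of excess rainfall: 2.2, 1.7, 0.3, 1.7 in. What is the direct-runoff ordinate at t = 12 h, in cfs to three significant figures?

Q ≈ 89.9 cfs

By discrete convolution, Q_j = Σ (P_i / 1 in) · U_{j−i}.
At t = 12 h (j=4): Q = (2.2/1)·14.2 + (1.7/1)·19.7 + (0.3/1)·27.3 + (1.7/1)·10.0 = 89.9 cfs.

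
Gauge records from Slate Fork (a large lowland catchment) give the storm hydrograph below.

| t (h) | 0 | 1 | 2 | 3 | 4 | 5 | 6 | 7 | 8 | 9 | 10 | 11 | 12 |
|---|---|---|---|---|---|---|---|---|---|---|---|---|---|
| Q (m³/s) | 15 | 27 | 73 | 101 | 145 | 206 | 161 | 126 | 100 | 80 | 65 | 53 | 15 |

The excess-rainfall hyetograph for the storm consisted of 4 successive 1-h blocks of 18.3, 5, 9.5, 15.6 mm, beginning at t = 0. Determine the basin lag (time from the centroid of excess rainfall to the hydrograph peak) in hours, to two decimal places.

Centroid of excess rainfall: t_c = Σ P_i·t̄_i / ΣP_i = 1.9628 h (block centres at 0.5, 1.5, 2.5, 3.5 h).
Hydrograph peak occurs at t = 5 h, so basin lag t_L = 5 − 1.9628 = 3.04 h.

t_L ≈ 3.04 h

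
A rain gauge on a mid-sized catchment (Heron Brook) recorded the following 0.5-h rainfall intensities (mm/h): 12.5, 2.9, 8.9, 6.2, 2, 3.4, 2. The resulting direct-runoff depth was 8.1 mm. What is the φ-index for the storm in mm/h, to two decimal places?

φ ≈ 3.80 mm/h

Only the 3 blocks with intensity above φ contribute runoff: 12.5, 8.9, 6.2 mm/h.
Σ(I−φ)·Δt = d  ⇒  (12.5+8.9+6.2 − 3φ)·0.5 = 8.1
φ = (27.60 − 8.1/0.5) / 3 = 3.80 mm/h.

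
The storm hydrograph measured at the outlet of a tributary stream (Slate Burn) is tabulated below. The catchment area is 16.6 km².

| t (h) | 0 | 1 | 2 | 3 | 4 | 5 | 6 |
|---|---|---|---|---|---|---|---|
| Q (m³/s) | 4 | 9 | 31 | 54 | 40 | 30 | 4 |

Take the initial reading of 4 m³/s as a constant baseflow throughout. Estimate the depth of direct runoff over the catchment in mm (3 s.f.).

d ≈ 31.2 mm

Direct runoff: 0.0, 5.0, 27.0, 50.0, 36.0, 26.0, 0.0 m³/s; ΣQ_DR = 144.0 m³/s.
V = ΣQ_DR · Δt = 144.0 × 3600 s = 5.184 × 10^5 m³.
Over A = 16.6 km², depth = V / A = 31.2 mm.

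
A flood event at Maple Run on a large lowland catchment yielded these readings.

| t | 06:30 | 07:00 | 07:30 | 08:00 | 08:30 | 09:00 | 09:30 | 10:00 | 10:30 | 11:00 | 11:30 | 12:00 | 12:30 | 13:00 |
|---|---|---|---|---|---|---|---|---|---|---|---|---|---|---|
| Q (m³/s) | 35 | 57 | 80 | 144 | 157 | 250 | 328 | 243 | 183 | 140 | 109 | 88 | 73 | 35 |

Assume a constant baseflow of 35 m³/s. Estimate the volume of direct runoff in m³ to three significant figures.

Direct-runoff ordinates (Q − Q_b): 0.0, 22.0, 45.0, 109.0, 122.0, 215.0, 293.0, 208.0, 148.0, 105.0, 74.0, 53.0, 38.0, 0.0 m³/s.
ΣQ_DR = 1432 m³/s.
With Δt = 0.5 h = 1800 s, V = ΣQ_DR · Δt = 1432 × 1800 = 2.58 × 10^6 m³.

V ≈ 2.58 × 10^6 m³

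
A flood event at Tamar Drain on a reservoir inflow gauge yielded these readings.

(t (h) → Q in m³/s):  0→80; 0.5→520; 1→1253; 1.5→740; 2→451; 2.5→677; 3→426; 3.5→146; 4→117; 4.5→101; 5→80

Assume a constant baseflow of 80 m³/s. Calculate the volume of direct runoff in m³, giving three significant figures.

V ≈ 6.68 × 10^6 m³

Direct-runoff ordinates (Q − Q_b): 0.0, 440.0, 1173.0, 660.0, 371.0, 597.0, 346.0, 66.0, 37.0, 21.0, 0.0 m³/s.
ΣQ_DR = 3711 m³/s.
With Δt = 0.5 h = 1800 s, V = ΣQ_DR · Δt = 3711 × 1800 = 6.68 × 10^6 m³.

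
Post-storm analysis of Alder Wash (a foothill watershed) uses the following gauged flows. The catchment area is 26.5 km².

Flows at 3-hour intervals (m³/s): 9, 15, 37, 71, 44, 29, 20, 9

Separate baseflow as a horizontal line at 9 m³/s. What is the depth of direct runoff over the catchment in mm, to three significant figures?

d ≈ 66.0 mm

Direct runoff: 0.0, 6.0, 28.0, 62.0, 35.0, 20.0, 11.0, 0.0 m³/s; ΣQ_DR = 162.0 m³/s.
V = ΣQ_DR · Δt = 162.0 × 10800 s = 1.750 × 10^6 m³.
Over A = 26.5 km², depth = V / A = 66.0 mm.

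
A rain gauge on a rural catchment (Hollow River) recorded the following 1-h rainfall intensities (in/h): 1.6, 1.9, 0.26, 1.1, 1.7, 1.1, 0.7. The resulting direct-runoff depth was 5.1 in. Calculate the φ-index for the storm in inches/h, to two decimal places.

φ ≈ 0.50 in/h

Only the 6 blocks with intensity above φ contribute runoff: 1.6, 1.9, 1.1, 1.7, 1.1, 0.7 in/h.
Σ(I−φ)·Δt = d  ⇒  (1.6+1.9+1.1+1.7+1.1+0.7 − 6φ)·1 = 5.1
φ = (8.100 − 5.1/1) / 6 = 0.50 in/h.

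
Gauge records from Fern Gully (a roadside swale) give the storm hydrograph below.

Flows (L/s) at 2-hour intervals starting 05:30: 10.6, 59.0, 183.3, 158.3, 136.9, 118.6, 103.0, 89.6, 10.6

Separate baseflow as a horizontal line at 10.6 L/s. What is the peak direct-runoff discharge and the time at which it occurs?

Subtracting baseflow gives direct-runoff ordinates: 0.0, 48.4, 172.7, 147.7, 126.3, 108.0, 92.4, 79.0, 0.0 L/s.
The maximum is 172.7 L/s, occurring at the reading for t = 09:30.

Q_p = 172.7 L/s at t = 09:30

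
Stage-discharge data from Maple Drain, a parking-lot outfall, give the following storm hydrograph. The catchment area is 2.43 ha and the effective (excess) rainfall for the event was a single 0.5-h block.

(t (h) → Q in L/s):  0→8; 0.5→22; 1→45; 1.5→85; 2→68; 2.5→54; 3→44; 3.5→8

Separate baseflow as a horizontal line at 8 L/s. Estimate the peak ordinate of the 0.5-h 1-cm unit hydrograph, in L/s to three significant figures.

Direct runoff: 0.0, 14.0, 37.0, 77.0, 60.0, 46.0, 36.0, 0.0 L/s; ΣQ_DR = 270.0 L/s, peak = 77.0 L/s.
Runoff depth d = ΣQ_DR·Δt / A = 270.0 × 1800 / (2.43 ha) = 20.00 mm.
The 1-cm UH is the DRH scaled by (10 mm)/d, so U_p = 77.0 × 10/20.00 = 38.5 L/s.

U_p ≈ 38.5 L/s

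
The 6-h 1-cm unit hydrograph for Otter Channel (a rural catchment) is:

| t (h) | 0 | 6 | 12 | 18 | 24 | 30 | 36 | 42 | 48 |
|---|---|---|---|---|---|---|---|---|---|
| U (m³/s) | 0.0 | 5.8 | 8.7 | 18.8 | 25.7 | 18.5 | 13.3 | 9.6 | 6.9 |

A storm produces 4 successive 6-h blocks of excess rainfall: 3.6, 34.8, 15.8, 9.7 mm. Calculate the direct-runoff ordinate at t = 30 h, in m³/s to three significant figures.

Q ≈ 134 m³/s

By discrete convolution, Q_j = Σ (P_i / 10 mm) · U_{j−i}.
At t = 30 h (j=5): Q = (3.6/10)·18.5 + (34.8/10)·25.7 + (15.8/10)·18.8 + (9.7/10)·8.7 = 134 m³/s.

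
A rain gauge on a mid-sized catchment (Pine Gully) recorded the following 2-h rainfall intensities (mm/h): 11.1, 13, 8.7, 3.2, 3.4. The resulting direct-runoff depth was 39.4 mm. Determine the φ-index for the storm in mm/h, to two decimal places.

φ ≈ 4.37 mm/h

Only the 3 blocks with intensity above φ contribute runoff: 11.1, 13, 8.7 mm/h.
Σ(I−φ)·Δt = d  ⇒  (11.1+13+8.7 − 3φ)·2 = 39.4
φ = (32.80 − 39.4/2) / 3 = 4.37 mm/h.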